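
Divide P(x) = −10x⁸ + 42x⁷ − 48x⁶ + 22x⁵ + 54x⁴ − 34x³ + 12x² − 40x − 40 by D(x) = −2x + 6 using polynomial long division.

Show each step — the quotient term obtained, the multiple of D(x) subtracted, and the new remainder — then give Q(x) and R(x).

Step 1: lead(−10x⁸ + 42x⁷ − 48x⁶ + 22x⁵ + 54x⁴ − 34x³ + 12x² − 40x − 40) ÷ lead(D) = −10x⁸ ÷ −2x = 5x⁷. Subtract (5x⁷)·D = −10x⁸ + 30x⁷. Remainder: 12x⁷ − 48x⁶ + 22x⁵ + 54x⁴ − 34x³ + 12x² − 40x − 40.
Step 2: lead(12x⁷ − 48x⁶ + 22x⁵ + 54x⁴ − 34x³ + 12x² − 40x − 40) ÷ lead(D) = 12x⁷ ÷ −2x = −6x⁶. Subtract (−6x⁶)·D = 12x⁷ − 36x⁶. Remainder: −12x⁶ + 22x⁵ + 54x⁴ − 34x³ + 12x² − 40x − 40.
Step 3: lead(−12x⁶ + 22x⁵ + 54x⁴ − 34x³ + 12x² − 40x − 40) ÷ lead(D) = −12x⁶ ÷ −2x = 6x⁵. Subtract (6x⁵)·D = −12x⁶ + 36x⁵. Remainder: −14x⁵ + 54x⁴ − 34x³ + 12x² − 40x − 40.
Step 4: lead(−14x⁵ + 54x⁴ − 34x³ + 12x² − 40x − 40) ÷ lead(D) = −14x⁵ ÷ −2x = 7x⁴. Subtract (7x⁴)·D = −14x⁵ + 42x⁴. Remainder: 12x⁴ − 34x³ + 12x² − 40x − 40.
Step 5: lead(12x⁴ − 34x³ + 12x² − 40x − 40) ÷ lead(D) = 12x⁴ ÷ −2x = −6x³. Subtract (−6x³)·D = 12x⁴ − 36x³. Remainder: 2x³ + 12x² − 40x − 40.
Step 6: lead(2x³ + 12x² − 40x − 40) ÷ lead(D) = 2x³ ÷ −2x = −x². Subtract (−x²)·D = 2x³ − 6x². Remainder: 18x² − 40x − 40.
Step 7: lead(18x² − 40x − 40) ÷ lead(D) = 18x² ÷ −2x = −9x. Subtract (−9x)·D = 18x² − 54x. Remainder: 14x − 40.
Step 8: lead(14x − 40) ÷ lead(D) = 14x ÷ −2x = −7. Subtract (−7)·D = 14x − 42. Remainder: 2.

Q(x) = 5x⁷ − 6x⁶ + 6x⁵ + 7x⁴ − 6x³ − x² − 9x − 7; R(x) = 2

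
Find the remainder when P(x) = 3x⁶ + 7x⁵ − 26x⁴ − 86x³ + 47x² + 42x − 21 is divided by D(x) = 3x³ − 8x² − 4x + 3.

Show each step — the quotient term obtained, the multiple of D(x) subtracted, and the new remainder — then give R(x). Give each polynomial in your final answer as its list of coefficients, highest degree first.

Step 1: lead(3x⁶ + 7x⁵ − 26x⁴ − 86x³ + 47x² + 42x − 21) ÷ lead(D) = 3x⁶ ÷ 3x³ = x³. Subtract (x³)·D = 3x⁶ − 8x⁵ − 4x⁴ + 3x³. Remainder: 15x⁵ − 22x⁴ − 89x³ + 47x² + 42x − 21.
Step 2: lead(15x⁵ − 22x⁴ − 89x³ + 47x² + 42x − 21) ÷ lead(D) = 15x⁵ ÷ 3x³ = 5x². Subtract (5x²)·D = 15x⁵ − 40x⁴ − 20x³ + 15x². Remainder: 18x⁴ − 69x³ + 32x² + 42x − 21.
Step 3: lead(18x⁴ − 69x³ + 32x² + 42x − 21) ÷ lead(D) = 18x⁴ ÷ 3x³ = 6x. Subtract (6x)·D = 18x⁴ − 48x³ − 24x² + 18x. Remainder: −21x³ + 56x² + 24x − 21.
Step 4: lead(−21x³ + 56x² + 24x − 21) ÷ lead(D) = −21x³ ÷ 3x³ = −7. Subtract (−7)·D = −21x³ + 56x² + 28x − 21. Remainder: −4x.

R = [-4, 0]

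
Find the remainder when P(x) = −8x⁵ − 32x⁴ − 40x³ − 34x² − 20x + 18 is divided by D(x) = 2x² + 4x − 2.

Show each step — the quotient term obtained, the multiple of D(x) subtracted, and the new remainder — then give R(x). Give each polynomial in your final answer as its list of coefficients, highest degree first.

Step 1: lead(−8x⁵ − 32x⁴ − 40x³ − 34x² − 20x + 18) ÷ lead(D) = −8x⁵ ÷ 2x² = −4x³. Subtract (−4x³)·D = −8x⁵ − 16x⁴ + 8x³. Remainder: −16x⁴ − 48x³ − 34x² − 20x + 18.
Step 2: lead(−16x⁴ − 48x³ − 34x² − 20x + 18) ÷ lead(D) = −16x⁴ ÷ 2x² = −8x². Subtract (−8x²)·D = −16x⁴ − 32x³ + 16x². Remainder: −16x³ − 50x² − 20x + 18.
Step 3: lead(−16x³ − 50x² − 20x + 18) ÷ lead(D) = −16x³ ÷ 2x² = −8x. Subtract (−8x)·D = −16x³ − 32x² + 16x. Remainder: −18x² − 36x + 18.
Step 4: lead(−18x² − 36x + 18) ÷ lead(D) = −18x² ÷ 2x² = −9. Subtract (−9)·D = −18x² − 36x + 18. Remainder: 0.

R = [0]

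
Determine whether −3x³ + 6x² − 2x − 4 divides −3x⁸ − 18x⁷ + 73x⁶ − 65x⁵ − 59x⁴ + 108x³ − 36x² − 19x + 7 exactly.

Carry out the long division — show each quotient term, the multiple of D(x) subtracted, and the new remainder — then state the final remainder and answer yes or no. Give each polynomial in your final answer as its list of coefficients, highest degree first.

R = [-6, 9, -9], so D(x) is not a factor of P(x). no

Step 1: lead(−3x⁸ − 18x⁷ + 73x⁶ − 65x⁵ − 59x⁴ + 108x³ − 36x² − 19x + 7) ÷ lead(D) = −3x⁸ ÷ −3x³ = x⁵. Subtract (x⁵)·D = −3x⁸ + 6x⁷ − 2x⁶ − 4x⁵. Remainder: −24x⁷ + 75x⁶ − 61x⁵ − 59x⁴ + 108x³ − 36x² − 19x + 7.
Step 2: lead(−24x⁷ + 75x⁶ − 61x⁵ − 59x⁴ + 108x³ − 36x² − 19x + 7) ÷ lead(D) = −24x⁷ ÷ −3x³ = 8x⁴. Subtract (8x⁴)·D = −24x⁷ + 48x⁶ − 16x⁵ − 32x⁴. Remainder: 27x⁶ − 45x⁵ − 27x⁴ + 108x³ − 36x² − 19x + 7.
Step 3: lead(27x⁶ − 45x⁵ − 27x⁴ + 108x³ − 36x² − 19x + 7) ÷ lead(D) = 27x⁶ ÷ −3x³ = −9x³. Subtract (−9x³)·D = 27x⁶ − 54x⁵ + 18x⁴ + 36x³. Remainder: 9x⁵ − 45x⁴ + 72x³ − 36x² − 19x + 7.
Step 4: lead(9x⁵ − 45x⁴ + 72x³ − 36x² − 19x + 7) ÷ lead(D) = 9x⁵ ÷ −3x³ = −3x². Subtract (−3x²)·D = 9x⁵ − 18x⁴ + 6x³ + 12x². Remainder: −27x⁴ + 66x³ − 48x² − 19x + 7.
Step 5: lead(−27x⁴ + 66x³ − 48x² − 19x + 7) ÷ lead(D) = −27x⁴ ÷ −3x³ = 9x. Subtract (9x)·D = −27x⁴ + 54x³ − 18x² − 36x. Remainder: 12x³ − 30x² + 17x + 7.
Step 6: lead(12x³ − 30x² + 17x + 7) ÷ lead(D) = 12x³ ÷ −3x³ = −4. Subtract (−4)·D = 12x³ − 24x² + 8x + 16. Remainder: −6x² + 9x − 9.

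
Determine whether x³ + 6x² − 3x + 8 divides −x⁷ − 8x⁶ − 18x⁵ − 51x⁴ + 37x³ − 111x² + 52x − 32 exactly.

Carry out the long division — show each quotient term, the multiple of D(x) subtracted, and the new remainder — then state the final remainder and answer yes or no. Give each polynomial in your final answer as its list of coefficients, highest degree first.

R = [0], so D(x) is a factor of P(x). yes

Step 1: lead(−x⁷ − 8x⁶ − 18x⁵ − 51x⁴ + 37x³ − 111x² + 52x − 32) ÷ lead(D) = −x⁷ ÷ x³ = −x⁴. Subtract (−x⁴)·D = −x⁷ − 6x⁶ + 3x⁵ − 8x⁴. Remainder: −2x⁶ − 21x⁵ − 43x⁴ + 37x³ − 111x² + 52x − 32.
Step 2: lead(−2x⁶ − 21x⁵ − 43x⁴ + 37x³ − 111x² + 52x − 32) ÷ lead(D) = −2x⁶ ÷ x³ = −2x³. Subtract (−2x³)·D = −2x⁶ − 12x⁵ + 6x⁴ − 16x³. Remainder: −9x⁵ − 49x⁴ + 53x³ − 111x² + 52x − 32.
Step 3: lead(−9x⁵ − 49x⁴ + 53x³ − 111x² + 52x − 32) ÷ lead(D) = −9x⁵ ÷ x³ = −9x². Subtract (−9x²)·D = −9x⁵ − 54x⁴ + 27x³ − 72x². Remainder: 5x⁴ + 26x³ − 39x² + 52x − 32.
Step 4: lead(5x⁴ + 26x³ − 39x² + 52x − 32) ÷ lead(D) = 5x⁴ ÷ x³ = 5x. Subtract (5x)·D = 5x⁴ + 30x³ − 15x² + 40x. Remainder: −4x³ − 24x² + 12x − 32.
Step 5: lead(−4x³ − 24x² + 12x − 32) ÷ lead(D) = −4x³ ÷ x³ = −4. Subtract (−4)·D = −4x³ − 24x² + 12x − 32. Remainder: 0.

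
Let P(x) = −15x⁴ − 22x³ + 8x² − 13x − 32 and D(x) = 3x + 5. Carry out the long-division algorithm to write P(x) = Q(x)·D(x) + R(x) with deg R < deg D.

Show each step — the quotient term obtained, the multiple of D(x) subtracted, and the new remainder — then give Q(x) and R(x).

Step 1: lead(−15x⁴ − 22x³ + 8x² − 13x − 32) ÷ lead(D) = −15x⁴ ÷ 3x = −5x³. Subtract (−5x³)·D = −15x⁴ − 25x³. Remainder: 3x³ + 8x² − 13x − 32.
Step 2: lead(3x³ + 8x² − 13x − 32) ÷ lead(D) = 3x³ ÷ 3x = x². Subtract (x²)·D = 3x³ + 5x². Remainder: 3x² − 13x − 32.
Step 3: lead(3x² − 13x − 32) ÷ lead(D) = 3x² ÷ 3x = x. Subtract (x)·D = 3x² + 5x. Remainder: −18x − 32.
Step 4: lead(−18x − 32) ÷ lead(D) = −18x ÷ 3x = −6. Subtract (−6)·D = −18x − 30. Remainder: −2.

Q(x) = −5x³ + x² + x − 6; R(x) = −2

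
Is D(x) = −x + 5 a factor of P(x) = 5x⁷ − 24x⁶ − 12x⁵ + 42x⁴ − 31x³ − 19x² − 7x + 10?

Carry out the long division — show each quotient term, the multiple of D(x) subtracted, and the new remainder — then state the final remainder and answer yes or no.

R(x) = 0, so D(x) is a factor of P(x). yes

Step 1: lead(5x⁷ − 24x⁶ − 12x⁵ + 42x⁴ − 31x³ − 19x² − 7x + 10) ÷ lead(D) = 5x⁷ ÷ −x = −5x⁶. Subtract (−5x⁶)·D = 5x⁷ − 25x⁶. Remainder: x⁶ − 12x⁵ + 42x⁴ − 31x³ − 19x² − 7x + 10.
Step 2: lead(x⁶ − 12x⁵ + 42x⁴ − 31x³ − 19x² − 7x + 10) ÷ lead(D) = x⁶ ÷ −x = −x⁵. Subtract (−x⁵)·D = x⁶ − 5x⁵. Remainder: −7x⁵ + 42x⁴ − 31x³ − 19x² − 7x + 10.
Step 3: lead(−7x⁵ + 42x⁴ − 31x³ − 19x² − 7x + 10) ÷ lead(D) = −7x⁵ ÷ −x = 7x⁴. Subtract (7x⁴)·D = −7x⁵ + 35x⁴. Remainder: 7x⁴ − 31x³ − 19x² − 7x + 10.
Step 4: lead(7x⁴ − 31x³ − 19x² − 7x + 10) ÷ lead(D) = 7x⁴ ÷ −x = −7x³. Subtract (−7x³)·D = 7x⁴ − 35x³. Remainder: 4x³ − 19x² − 7x + 10.
Step 5: lead(4x³ − 19x² − 7x + 10) ÷ lead(D) = 4x³ ÷ −x = −4x². Subtract (−4x²)·D = 4x³ − 20x². Remainder: x² − 7x + 10.
Step 6: lead(x² − 7x + 10) ÷ lead(D) = x² ÷ −x = −x. Subtract (−x)·D = x² − 5x. Remainder: −2x + 10.
Step 7: lead(−2x + 10) ÷ lead(D) = −2x ÷ −x = 2. Subtract (2)·D = −2x + 10. Remainder: 0.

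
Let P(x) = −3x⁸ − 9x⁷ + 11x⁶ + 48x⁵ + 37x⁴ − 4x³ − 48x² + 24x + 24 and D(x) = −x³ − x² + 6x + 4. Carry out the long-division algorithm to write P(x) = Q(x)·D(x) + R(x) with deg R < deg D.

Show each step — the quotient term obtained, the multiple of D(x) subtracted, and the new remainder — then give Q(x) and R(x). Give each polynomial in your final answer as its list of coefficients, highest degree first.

Step 1: lead(−3x⁸ − 9x⁷ + 11x⁶ + 48x⁵ + 37x⁴ − 4x³ − 48x² + 24x + 24) ÷ lead(D) = −3x⁸ ÷ −x³ = 3x⁵. Subtract (3x⁵)·D = −3x⁸ − 3x⁷ + 18x⁶ + 12x⁵. Remainder: −6x⁷ − 7x⁶ + 36x⁵ + 37x⁴ − 4x³ − 48x² + 24x + 24.
Step 2: lead(−6x⁷ − 7x⁶ + 36x⁵ + 37x⁴ − 4x³ − 48x² + 24x + 24) ÷ lead(D) = −6x⁷ ÷ −x³ = 6x⁴. Subtract (6x⁴)·D = −6x⁷ − 6x⁶ + 36x⁵ + 24x⁴. Remainder: −x⁶ + 13x⁴ − 4x³ − 48x² + 24x + 24.
Step 3: lead(−x⁶ + 13x⁴ − 4x³ − 48x² + 24x + 24) ÷ lead(D) = −x⁶ ÷ −x³ = x³. Subtract (x³)·D = −x⁶ − x⁵ + 6x⁴ + 4x³. Remainder: x⁵ + 7x⁴ − 8x³ − 48x² + 24x + 24.
Step 4: lead(x⁵ + 7x⁴ − 8x³ − 48x² + 24x + 24) ÷ lead(D) = x⁵ ÷ −x³ = −x². Subtract (−x²)·D = x⁵ + x⁴ − 6x³ − 4x². Remainder: 6x⁴ − 2x³ − 44x² + 24x + 24.
Step 5: lead(6x⁴ − 2x³ − 44x² + 24x + 24) ÷ lead(D) = 6x⁴ ÷ −x³ = −6x. Subtract (−6x)·D = 6x⁴ + 6x³ − 36x² − 24x. Remainder: −8x³ − 8x² + 48x + 24.
Step 6: lead(−8x³ − 8x² + 48x + 24) ÷ lead(D) = −8x³ ÷ −x³ = 8. Subtract (8)·D = −8x³ − 8x² + 48x + 32. Remainder: −8.

Q = [3, 6, 1, -1, -6, 8]; R = [-8]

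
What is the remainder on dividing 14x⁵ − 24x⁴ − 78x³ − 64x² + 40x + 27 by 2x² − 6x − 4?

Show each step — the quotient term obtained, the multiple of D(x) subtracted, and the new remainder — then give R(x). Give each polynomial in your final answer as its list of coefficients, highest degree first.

Step 1: lead(14x⁵ − 24x⁴ − 78x³ − 64x² + 40x + 27) ÷ lead(D) = 14x⁵ ÷ 2x² = 7x³. Subtract (7x³)·D = 14x⁵ − 42x⁴ − 28x³. Remainder: 18x⁴ − 50x³ − 64x² + 40x + 27.
Step 2: lead(18x⁴ − 50x³ − 64x² + 40x + 27) ÷ lead(D) = 18x⁴ ÷ 2x² = 9x². Subtract (9x²)·D = 18x⁴ − 54x³ − 36x². Remainder: 4x³ − 28x² + 40x + 27.
Step 3: lead(4x³ − 28x² + 40x + 27) ÷ lead(D) = 4x³ ÷ 2x² = 2x. Subtract (2x)·D = 4x³ − 12x² − 8x. Remainder: −16x² + 48x + 27.
Step 4: lead(−16x² + 48x + 27) ÷ lead(D) = −16x² ÷ 2x² = −8. Subtract (−8)·D = −16x² + 48x + 32. Remainder: −5.

R = [-5]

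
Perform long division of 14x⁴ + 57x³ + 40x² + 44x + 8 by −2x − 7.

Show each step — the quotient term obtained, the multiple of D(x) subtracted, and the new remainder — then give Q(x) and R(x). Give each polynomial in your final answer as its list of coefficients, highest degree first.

Step 1: lead(14x⁴ + 57x³ + 40x² + 44x + 8) ÷ lead(D) = 14x⁴ ÷ −2x = −7x³. Subtract (−7x³)·D = 14x⁴ + 49x³. Remainder: 8x³ + 40x² + 44x + 8.
Step 2: lead(8x³ + 40x² + 44x + 8) ÷ lead(D) = 8x³ ÷ −2x = −4x². Subtract (−4x²)·D = 8x³ + 28x². Remainder: 12x² + 44x + 8.
Step 3: lead(12x² + 44x + 8) ÷ lead(D) = 12x² ÷ −2x = −6x. Subtract (−6x)·D = 12x² + 42x. Remainder: 2x + 8.
Step 4: lead(2x + 8) ÷ lead(D) = 2x ÷ −2x = −1. Subtract (−1)·D = 2x + 7. Remainder: 1.

Q = [-7, -4, -6, -1]; R = [1]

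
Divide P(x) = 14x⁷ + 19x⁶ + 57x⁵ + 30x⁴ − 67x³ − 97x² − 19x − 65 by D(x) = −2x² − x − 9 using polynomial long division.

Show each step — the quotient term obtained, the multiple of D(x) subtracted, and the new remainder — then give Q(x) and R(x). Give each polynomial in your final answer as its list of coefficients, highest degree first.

Q = [-7, -6, 6, 9, 2, 7]; R = [6, -2]

Step 1: lead(14x⁷ + 19x⁶ + 57x⁵ + 30x⁴ − 67x³ − 97x² − 19x − 65) ÷ lead(D) = 14x⁷ ÷ −2x² = −7x⁵. Subtract (−7x⁵)·D = 14x⁷ + 7x⁶ + 63x⁵. Remainder: 12x⁶ − 6x⁵ + 30x⁴ − 67x³ − 97x² − 19x − 65.
Step 2: lead(12x⁶ − 6x⁵ + 30x⁴ − 67x³ − 97x² − 19x − 65) ÷ lead(D) = 12x⁶ ÷ −2x² = −6x⁴. Subtract (−6x⁴)·D = 12x⁶ + 6x⁵ + 54x⁴. Remainder: −12x⁵ − 24x⁴ − 67x³ − 97x² − 19x − 65.
Step 3: lead(−12x⁵ − 24x⁴ − 67x³ − 97x² − 19x − 65) ÷ lead(D) = −12x⁵ ÷ −2x² = 6x³. Subtract (6x³)·D = −12x⁵ − 6x⁴ − 54x³. Remainder: −18x⁴ − 13x³ − 97x² − 19x − 65.
Step 4: lead(−18x⁴ − 13x³ − 97x² − 19x − 65) ÷ lead(D) = −18x⁴ ÷ −2x² = 9x². Subtract (9x²)·D = −18x⁴ − 9x³ − 81x². Remainder: −4x³ − 16x² − 19x − 65.
Step 5: lead(−4x³ − 16x² − 19x − 65) ÷ lead(D) = −4x³ ÷ −2x² = 2x. Subtract (2x)·D = −4x³ − 2x² − 18x. Remainder: −14x² − x − 65.
Step 6: lead(−14x² − x − 65) ÷ lead(D) = −14x² ÷ −2x² = 7. Subtract (7)·D = −14x² − 7x − 63. Remainder: 6x − 2.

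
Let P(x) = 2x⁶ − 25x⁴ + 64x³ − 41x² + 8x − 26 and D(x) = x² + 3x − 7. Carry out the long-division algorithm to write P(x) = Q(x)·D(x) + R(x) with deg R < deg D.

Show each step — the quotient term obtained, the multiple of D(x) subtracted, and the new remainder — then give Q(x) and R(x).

Q(x) = 2x⁴ − 6x³ + 7x² + x + 5; R(x) = 9

Step 1: lead(2x⁶ − 25x⁴ + 64x³ − 41x² + 8x − 26) ÷ lead(D) = 2x⁶ ÷ x² = 2x⁴. Subtract (2x⁴)·D = 2x⁶ + 6x⁵ − 14x⁴. Remainder: −6x⁵ − 11x⁴ + 64x³ − 41x² + 8x − 26.
Step 2: lead(−6x⁵ − 11x⁴ + 64x³ − 41x² + 8x − 26) ÷ lead(D) = −6x⁵ ÷ x² = −6x³. Subtract (−6x³)·D = −6x⁵ − 18x⁴ + 42x³. Remainder: 7x⁴ + 22x³ − 41x² + 8x − 26.
Step 3: lead(7x⁴ + 22x³ − 41x² + 8x − 26) ÷ lead(D) = 7x⁴ ÷ x² = 7x². Subtract (7x²)·D = 7x⁴ + 21x³ − 49x². Remainder: x³ + 8x² + 8x − 26.
Step 4: lead(x³ + 8x² + 8x − 26) ÷ lead(D) = x³ ÷ x² = x. Subtract (x)·D = x³ + 3x² − 7x. Remainder: 5x² + 15x − 26.
Step 5: lead(5x² + 15x − 26) ÷ lead(D) = 5x² ÷ x² = 5. Subtract (5)·D = 5x² + 15x − 35. Remainder: 9.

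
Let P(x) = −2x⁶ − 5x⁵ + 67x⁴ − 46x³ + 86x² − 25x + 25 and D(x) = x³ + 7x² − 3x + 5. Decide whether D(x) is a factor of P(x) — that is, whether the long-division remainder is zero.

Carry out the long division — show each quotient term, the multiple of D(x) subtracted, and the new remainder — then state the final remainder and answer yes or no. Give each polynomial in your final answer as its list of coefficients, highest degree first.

R = [0], so D(x) is a factor of P(x). yes

Step 1: lead(−2x⁶ − 5x⁵ + 67x⁴ − 46x³ + 86x² − 25x + 25) ÷ lead(D) = −2x⁶ ÷ x³ = −2x³. Subtract (−2x³)·D = −2x⁶ − 14x⁵ + 6x⁴ − 10x³. Remainder: 9x⁵ + 61x⁴ − 36x³ + 86x² − 25x + 25.
Step 2: lead(9x⁵ + 61x⁴ − 36x³ + 86x² − 25x + 25) ÷ lead(D) = 9x⁵ ÷ x³ = 9x². Subtract (9x²)·D = 9x⁵ + 63x⁴ − 27x³ + 45x². Remainder: −2x⁴ − 9x³ + 41x² − 25x + 25.
Step 3: lead(−2x⁴ − 9x³ + 41x² − 25x + 25) ÷ lead(D) = −2x⁴ ÷ x³ = −2x. Subtract (−2x)·D = −2x⁴ − 14x³ + 6x² − 10x. Remainder: 5x³ + 35x² − 15x + 25.
Step 4: lead(5x³ + 35x² − 15x + 25) ÷ lead(D) = 5x³ ÷ x³ = 5. Subtract (5)·D = 5x³ + 35x² − 15x + 25. Remainder: 0.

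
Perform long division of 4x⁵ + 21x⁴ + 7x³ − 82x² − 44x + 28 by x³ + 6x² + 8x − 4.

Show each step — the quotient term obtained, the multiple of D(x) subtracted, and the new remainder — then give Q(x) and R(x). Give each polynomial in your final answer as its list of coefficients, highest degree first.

Step 1: lead(4x⁵ + 21x⁴ + 7x³ − 82x² − 44x + 28) ÷ lead(D) = 4x⁵ ÷ x³ = 4x². Subtract (4x²)·D = 4x⁵ + 24x⁴ + 32x³ − 16x². Remainder: −3x⁴ − 25x³ − 66x² − 44x + 28.
Step 2: lead(−3x⁴ − 25x³ − 66x² − 44x + 28) ÷ lead(D) = −3x⁴ ÷ x³ = −3x. Subtract (−3x)·D = −3x⁴ − 18x³ − 24x² + 12x. Remainder: −7x³ − 42x² − 56x + 28.
Step 3: lead(−7x³ − 42x² − 56x + 28) ÷ lead(D) = −7x³ ÷ x³ = −7. Subtract (−7)·D = −7x³ − 42x² − 56x + 28. Remainder: 0.

Q = [4, -3, -7]; R = [0]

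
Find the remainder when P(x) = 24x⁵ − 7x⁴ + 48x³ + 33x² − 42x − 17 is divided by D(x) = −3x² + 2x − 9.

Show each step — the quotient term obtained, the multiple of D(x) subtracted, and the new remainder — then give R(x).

R(x) = 8x + 1

Step 1: lead(24x⁵ − 7x⁴ + 48x³ + 33x² − 42x − 17) ÷ lead(D) = 24x⁵ ÷ −3x² = −8x³. Subtract (−8x³)·D = 24x⁵ − 16x⁴ + 72x³. Remainder: 9x⁴ − 24x³ + 33x² − 42x − 17.
Step 2: lead(9x⁴ − 24x³ + 33x² − 42x − 17) ÷ lead(D) = 9x⁴ ÷ −3x² = −3x². Subtract (−3x²)·D = 9x⁴ − 6x³ + 27x². Remainder: −18x³ + 6x² − 42x − 17.
Step 3: lead(−18x³ + 6x² − 42x − 17) ÷ lead(D) = −18x³ ÷ −3x² = 6x. Subtract (6x)·D = −18x³ + 12x² − 54x. Remainder: −6x² + 12x − 17.
Step 4: lead(−6x² + 12x − 17) ÷ lead(D) = −6x² ÷ −3x² = 2. Subtract (2)·D = −6x² + 4x − 18. Remainder: 8x + 1.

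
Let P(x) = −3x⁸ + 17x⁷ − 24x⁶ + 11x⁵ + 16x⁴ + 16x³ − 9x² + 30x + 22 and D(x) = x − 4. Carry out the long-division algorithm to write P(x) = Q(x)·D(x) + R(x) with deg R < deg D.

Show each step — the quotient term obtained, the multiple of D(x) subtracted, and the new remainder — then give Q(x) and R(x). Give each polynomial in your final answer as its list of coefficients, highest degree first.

Step 1: lead(−3x⁸ + 17x⁷ − 24x⁶ + 11x⁵ + 16x⁴ + 16x³ − 9x² + 30x + 22) ÷ lead(D) = −3x⁸ ÷ x = −3x⁷. Subtract (−3x⁷)·D = −3x⁸ + 12x⁷. Remainder: 5x⁷ − 24x⁶ + 11x⁵ + 16x⁴ + 16x³ − 9x² + 30x + 22.
Step 2: lead(5x⁷ − 24x⁶ + 11x⁵ + 16x⁴ + 16x³ − 9x² + 30x + 22) ÷ lead(D) = 5x⁷ ÷ x = 5x⁶. Subtract (5x⁶)·D = 5x⁷ − 20x⁶. Remainder: −4x⁶ + 11x⁵ + 16x⁴ + 16x³ − 9x² + 30x + 22.
Step 3: lead(−4x⁶ + 11x⁵ + 16x⁴ + 16x³ − 9x² + 30x + 22) ÷ lead(D) = −4x⁶ ÷ x = −4x⁵. Subtract (−4x⁵)·D = −4x⁶ + 16x⁵. Remainder: −5x⁵ + 16x⁴ + 16x³ − 9x² + 30x + 22.
Step 4: lead(−5x⁵ + 16x⁴ + 16x³ − 9x² + 30x + 22) ÷ lead(D) = −5x⁵ ÷ x = −5x⁴. Subtract (−5x⁴)·D = −5x⁵ + 20x⁴. Remainder: −4x⁴ + 16x³ − 9x² + 30x + 22.
Step 5: lead(−4x⁴ + 16x³ − 9x² + 30x + 22) ÷ lead(D) = −4x⁴ ÷ x = −4x³. Subtract (−4x³)·D = −4x⁴ + 16x³. Remainder: −9x² + 30x + 22.
Step 6: lead(−9x² + 30x + 22) ÷ lead(D) = −9x² ÷ x = −9x. Subtract (−9x)·D = −9x² + 36x. Remainder: −6x + 22.
Step 7: lead(−6x + 22) ÷ lead(D) = −6x ÷ x = −6. Subtract (−6)·D = −6x + 24. Remainder: −2.

Q = [-3, 5, -4, -5, -4, 0, -9, -6]; R = [-2]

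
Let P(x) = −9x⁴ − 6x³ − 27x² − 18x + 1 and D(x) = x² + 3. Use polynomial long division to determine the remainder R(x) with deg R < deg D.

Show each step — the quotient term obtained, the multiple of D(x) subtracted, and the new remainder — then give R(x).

R(x) = 1

Step 1: lead(−9x⁴ − 6x³ − 27x² − 18x + 1) ÷ lead(D) = −9x⁴ ÷ x² = −9x². Subtract (−9x²)·D = −9x⁴ − 27x². Remainder: −6x³ − 18x + 1.
Step 2: lead(−6x³ − 18x + 1) ÷ lead(D) = −6x³ ÷ x² = −6x. Subtract (−6x)·D = −6x³ − 18x. Remainder: 1.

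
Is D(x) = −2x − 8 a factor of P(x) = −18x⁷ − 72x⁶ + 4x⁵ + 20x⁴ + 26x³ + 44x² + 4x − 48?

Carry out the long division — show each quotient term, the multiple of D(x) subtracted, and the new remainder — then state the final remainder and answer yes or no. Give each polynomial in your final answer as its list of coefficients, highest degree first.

R = [0], so D(x) is a factor of P(x). yes

Step 1: lead(−18x⁷ − 72x⁶ + 4x⁵ + 20x⁴ + 26x³ + 44x² + 4x − 48) ÷ lead(D) = −18x⁷ ÷ −2x = 9x⁶. Subtract (9x⁶)·D = −18x⁷ − 72x⁶. Remainder: 4x⁵ + 20x⁴ + 26x³ + 44x² + 4x − 48.
Step 2: lead(4x⁵ + 20x⁴ + 26x³ + 44x² + 4x − 48) ÷ lead(D) = 4x⁵ ÷ −2x = −2x⁴. Subtract (−2x⁴)·D = 4x⁵ + 16x⁴. Remainder: 4x⁴ + 26x³ + 44x² + 4x − 48.
Step 3: lead(4x⁴ + 26x³ + 44x² + 4x − 48) ÷ lead(D) = 4x⁴ ÷ −2x = −2x³. Subtract (−2x³)·D = 4x⁴ + 16x³. Remainder: 10x³ + 44x² + 4x − 48.
Step 4: lead(10x³ + 44x² + 4x − 48) ÷ lead(D) = 10x³ ÷ −2x = −5x². Subtract (−5x²)·D = 10x³ + 40x². Remainder: 4x² + 4x − 48.
Step 5: lead(4x² + 4x − 48) ÷ lead(D) = 4x² ÷ −2x = −2x. Subtract (−2x)·D = 4x² + 16x. Remainder: −12x − 48.
Step 6: lead(−12x − 48) ÷ lead(D) = −12x ÷ −2x = 6. Subtract (6)·D = −12x − 48. Remainder: 0.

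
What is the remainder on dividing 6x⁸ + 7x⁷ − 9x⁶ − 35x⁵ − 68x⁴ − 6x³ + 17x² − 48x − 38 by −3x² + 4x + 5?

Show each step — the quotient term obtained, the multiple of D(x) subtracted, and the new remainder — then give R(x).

Step 1: lead(6x⁸ + 7x⁷ − 9x⁶ − 35x⁵ − 68x⁴ − 6x³ + 17x² − 48x − 38) ÷ lead(D) = 6x⁸ ÷ −3x² = −2x⁶. Subtract (−2x⁶)·D = 6x⁸ − 8x⁷ − 10x⁶. Remainder: 15x⁷ + x⁶ − 35x⁵ − 68x⁴ − 6x³ + 17x² − 48x − 38.
Step 2: lead(15x⁷ + x⁶ − 35x⁵ − 68x⁴ − 6x³ + 17x² − 48x − 38) ÷ lead(D) = 15x⁷ ÷ −3x² = −5x⁵. Subtract (−5x⁵)·D = 15x⁷ − 20x⁶ − 25x⁵. Remainder: 21x⁶ − 10x⁵ − 68x⁴ − 6x³ + 17x² − 48x − 38.
Step 3: lead(21x⁶ − 10x⁵ − 68x⁴ − 6x³ + 17x² − 48x − 38) ÷ lead(D) = 21x⁶ ÷ −3x² = −7x⁴. Subtract (−7x⁴)·D = 21x⁶ − 28x⁵ − 35x⁴. Remainder: 18x⁵ − 33x⁴ − 6x³ + 17x² − 48x − 38.
Step 4: lead(18x⁵ − 33x⁴ − 6x³ + 17x² − 48x − 38) ÷ lead(D) = 18x⁵ ÷ −3x² = −6x³. Subtract (−6x³)·D = 18x⁵ − 24x⁴ − 30x³. Remainder: −9x⁴ + 24x³ + 17x² − 48x − 38.
Step 5: lead(−9x⁴ + 24x³ + 17x² − 48x − 38) ÷ lead(D) = −9x⁴ ÷ −3x² = 3x². Subtract (3x²)·D = −9x⁴ + 12x³ + 15x². Remainder: 12x³ + 2x² − 48x − 38.
Step 6: lead(12x³ + 2x² − 48x − 38) ÷ lead(D) = 12x³ ÷ −3x² = −4x. Subtract (−4x)·D = 12x³ − 16x² − 20x. Remainder: 18x² − 28x − 38.
Step 7: lead(18x² − 28x − 38) ÷ lead(D) = 18x² ÷ −3x² = −6. Subtract (−6)·D = 18x² − 24x − 30. Remainder: −4x − 8.

R(x) = −4x − 8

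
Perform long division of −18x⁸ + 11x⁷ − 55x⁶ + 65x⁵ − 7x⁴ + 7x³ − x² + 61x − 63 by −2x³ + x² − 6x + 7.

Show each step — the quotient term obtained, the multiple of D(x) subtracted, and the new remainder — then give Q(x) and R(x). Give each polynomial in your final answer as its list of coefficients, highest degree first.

Q = [9, -1, 0, 2, 1, -9]; R = [0]

Step 1: lead(−18x⁸ + 11x⁷ − 55x⁶ + 65x⁵ − 7x⁴ + 7x³ − x² + 61x − 63) ÷ lead(D) = −18x⁸ ÷ −2x³ = 9x⁵. Subtract (9x⁵)·D = −18x⁸ + 9x⁷ − 54x⁶ + 63x⁵. Remainder: 2x⁷ − x⁶ + 2x⁵ − 7x⁴ + 7x³ − x² + 61x − 63.
Step 2: lead(2x⁷ − x⁶ + 2x⁵ − 7x⁴ + 7x³ − x² + 61x − 63) ÷ lead(D) = 2x⁷ ÷ −2x³ = −x⁴. Subtract (−x⁴)·D = 2x⁷ − x⁶ + 6x⁵ − 7x⁴. Remainder: −4x⁵ + 7x³ − x² + 61x − 63.
Step 3: lead(−4x⁵ + 7x³ − x² + 61x − 63) ÷ lead(D) = −4x⁵ ÷ −2x³ = 2x². Subtract (2x²)·D = −4x⁵ + 2x⁴ − 12x³ + 14x². Remainder: −2x⁴ + 19x³ − 15x² + 61x − 63.
Step 4: lead(−2x⁴ + 19x³ − 15x² + 61x − 63) ÷ lead(D) = −2x⁴ ÷ −2x³ = x. Subtract (x)·D = −2x⁴ + x³ − 6x² + 7x. Remainder: 18x³ − 9x² + 54x − 63.
Step 5: lead(18x³ − 9x² + 54x − 63) ÷ lead(D) = 18x³ ÷ −2x³ = −9. Subtract (−9)·D = 18x³ − 9x² + 54x − 63. Remainder: 0.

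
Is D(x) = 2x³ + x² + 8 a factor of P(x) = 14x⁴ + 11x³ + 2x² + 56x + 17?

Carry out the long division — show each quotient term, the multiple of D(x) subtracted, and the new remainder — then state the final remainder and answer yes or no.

R(x) = 1, so D(x) is not a factor of P(x). no

Step 1: lead(14x⁴ + 11x³ + 2x² + 56x + 17) ÷ lead(D) = 14x⁴ ÷ 2x³ = 7x. Subtract (7x)·D = 14x⁴ + 7x³ + 56x. Remainder: 4x³ + 2x² + 17.
Step 2: lead(4x³ + 2x² + 17) ÷ lead(D) = 4x³ ÷ 2x³ = 2. Subtract (2)·D = 4x³ + 2x² + 16. Remainder: 1.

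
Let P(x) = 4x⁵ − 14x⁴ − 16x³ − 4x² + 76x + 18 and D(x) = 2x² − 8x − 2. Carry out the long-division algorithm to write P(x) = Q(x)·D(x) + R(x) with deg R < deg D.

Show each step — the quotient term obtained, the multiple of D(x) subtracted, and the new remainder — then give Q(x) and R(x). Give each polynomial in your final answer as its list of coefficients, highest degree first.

Step 1: lead(4x⁵ − 14x⁴ − 16x³ − 4x² + 76x + 18) ÷ lead(D) = 4x⁵ ÷ 2x² = 2x³. Subtract (2x³)·D = 4x⁵ − 16x⁴ − 4x³. Remainder: 2x⁴ − 12x³ − 4x² + 76x + 18.
Step 2: lead(2x⁴ − 12x³ − 4x² + 76x + 18) ÷ lead(D) = 2x⁴ ÷ 2x² = x². Subtract (x²)·D = 2x⁴ − 8x³ − 2x². Remainder: −4x³ − 2x² + 76x + 18.
Step 3: lead(−4x³ − 2x² + 76x + 18) ÷ lead(D) = −4x³ ÷ 2x² = −2x. Subtract (−2x)·D = −4x³ + 16x² + 4x. Remainder: −18x² + 72x + 18.
Step 4: lead(−18x² + 72x + 18) ÷ lead(D) = −18x² ÷ 2x² = −9. Subtract (−9)·D = −18x² + 72x + 18. Remainder: 0.

Q = [2, 1, -2, -9]; R = [0]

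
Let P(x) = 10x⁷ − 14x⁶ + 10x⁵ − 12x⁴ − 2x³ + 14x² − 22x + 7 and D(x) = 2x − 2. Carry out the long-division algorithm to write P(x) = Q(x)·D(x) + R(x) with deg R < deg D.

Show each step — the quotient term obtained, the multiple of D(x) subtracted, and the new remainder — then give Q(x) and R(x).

Step 1: lead(10x⁷ − 14x⁶ + 10x⁵ − 12x⁴ − 2x³ + 14x² − 22x + 7) ÷ lead(D) = 10x⁷ ÷ 2x = 5x⁶. Subtract (5x⁶)·D = 10x⁷ − 10x⁶. Remainder: −4x⁶ + 10x⁵ − 12x⁴ − 2x³ + 14x² − 22x + 7.
Step 2: lead(−4x⁶ + 10x⁵ − 12x⁴ − 2x³ + 14x² − 22x + 7) ÷ lead(D) = −4x⁶ ÷ 2x = −2x⁵. Subtract (−2x⁵)·D = −4x⁶ + 4x⁵. Remainder: 6x⁵ − 12x⁴ − 2x³ + 14x² − 22x + 7.
Step 3: lead(6x⁵ − 12x⁴ − 2x³ + 14x² − 22x + 7) ÷ lead(D) = 6x⁵ ÷ 2x = 3x⁴. Subtract (3x⁴)·D = 6x⁵ − 6x⁴. Remainder: −6x⁴ − 2x³ + 14x² − 22x + 7.
Step 4: lead(−6x⁴ − 2x³ + 14x² − 22x + 7) ÷ lead(D) = −6x⁴ ÷ 2x = −3x³. Subtract (−3x³)·D = −6x⁴ + 6x³. Remainder: −8x³ + 14x² − 22x + 7.
Step 5: lead(−8x³ + 14x² − 22x + 7) ÷ lead(D) = −8x³ ÷ 2x = −4x². Subtract (−4x²)·D = −8x³ + 8x². Remainder: 6x² − 22x + 7.
Step 6: lead(6x² − 22x + 7) ÷ lead(D) = 6x² ÷ 2x = 3x. Subtract (3x)·D = 6x² − 6x. Remainder: −16x + 7.
Step 7: lead(−16x + 7) ÷ lead(D) = −16x ÷ 2x = −8. Subtract (−8)·D = −16x + 16. Remainder: −9.

Q(x) = 5x⁶ − 2x⁵ + 3x⁴ − 3x³ − 4x² + 3x − 8; R(x) = −9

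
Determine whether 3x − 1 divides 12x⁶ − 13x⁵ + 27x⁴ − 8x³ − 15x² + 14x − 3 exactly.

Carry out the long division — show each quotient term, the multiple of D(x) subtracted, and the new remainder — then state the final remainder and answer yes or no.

R(x) = 0, so D(x) is a factor of P(x). yes

Step 1: lead(12x⁶ − 13x⁵ + 27x⁴ − 8x³ − 15x² + 14x − 3) ÷ lead(D) = 12x⁶ ÷ 3x = 4x⁵. Subtract (4x⁵)·D = 12x⁶ − 4x⁵. Remainder: −9x⁵ + 27x⁴ − 8x³ − 15x² + 14x − 3.
Step 2: lead(−9x⁵ + 27x⁴ − 8x³ − 15x² + 14x − 3) ÷ lead(D) = −9x⁵ ÷ 3x = −3x⁴. Subtract (−3x⁴)·D = −9x⁵ + 3x⁴. Remainder: 24x⁴ − 8x³ − 15x² + 14x − 3.
Step 3: lead(24x⁴ − 8x³ − 15x² + 14x − 3) ÷ lead(D) = 24x⁴ ÷ 3x = 8x³. Subtract (8x³)·D = 24x⁴ − 8x³. Remainder: −15x² + 14x − 3.
Step 4: lead(−15x² + 14x − 3) ÷ lead(D) = −15x² ÷ 3x = −5x. Subtract (−5x)·D = −15x² + 5x. Remainder: 9x − 3.
Step 5: lead(9x − 3) ÷ lead(D) = 9x ÷ 3x = 3. Subtract (3)·D = 9x − 3. Remainder: 0.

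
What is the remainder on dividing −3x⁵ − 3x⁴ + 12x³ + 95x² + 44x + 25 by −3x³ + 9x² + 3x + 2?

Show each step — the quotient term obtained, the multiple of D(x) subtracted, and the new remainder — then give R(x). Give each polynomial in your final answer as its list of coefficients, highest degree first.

Step 1: lead(−3x⁵ − 3x⁴ + 12x³ + 95x² + 44x + 25) ÷ lead(D) = −3x⁵ ÷ −3x³ = x². Subtract (x²)·D = −3x⁵ + 9x⁴ + 3x³ + 2x². Remainder: −12x⁴ + 9x³ + 93x² + 44x + 25.
Step 2: lead(−12x⁴ + 9x³ + 93x² + 44x + 25) ÷ lead(D) = −12x⁴ ÷ −3x³ = 4x. Subtract (4x)·D = −12x⁴ + 36x³ + 12x² + 8x. Remainder: −27x³ + 81x² + 36x + 25.
Step 3: lead(−27x³ + 81x² + 36x + 25) ÷ lead(D) = −27x³ ÷ −3x³ = 9. Subtract (9)·D = −27x³ + 81x² + 27x + 18. Remainder: 9x + 7.

R = [9, 7]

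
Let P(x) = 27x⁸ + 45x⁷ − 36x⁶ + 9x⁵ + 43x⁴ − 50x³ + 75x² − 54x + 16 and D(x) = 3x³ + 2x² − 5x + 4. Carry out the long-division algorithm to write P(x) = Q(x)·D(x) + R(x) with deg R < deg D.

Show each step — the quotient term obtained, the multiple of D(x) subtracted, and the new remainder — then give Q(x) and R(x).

Q(x) = 9x⁵ + 9x⁴ − 3x³ + 8x² − 8x + 6; R(x) = −9x² + 8x − 8

Step 1: lead(27x⁸ + 45x⁷ − 36x⁶ + 9x⁵ + 43x⁴ − 50x³ + 75x² − 54x + 16) ÷ lead(D) = 27x⁸ ÷ 3x³ = 9x⁵. Subtract (9x⁵)·D = 27x⁸ + 18x⁷ − 45x⁶ + 36x⁵. Remainder: 27x⁷ + 9x⁶ − 27x⁵ + 43x⁴ − 50x³ + 75x² − 54x + 16.
Step 2: lead(27x⁷ + 9x⁶ − 27x⁵ + 43x⁴ − 50x³ + 75x² − 54x + 16) ÷ lead(D) = 27x⁷ ÷ 3x³ = 9x⁴. Subtract (9x⁴)·D = 27x⁷ + 18x⁶ − 45x⁵ + 36x⁴. Remainder: −9x⁶ + 18x⁵ + 7x⁴ − 50x³ + 75x² − 54x + 16.
Step 3: lead(−9x⁶ + 18x⁵ + 7x⁴ − 50x³ + 75x² − 54x + 16) ÷ lead(D) = −9x⁶ ÷ 3x³ = −3x³. Subtract (−3x³)·D = −9x⁶ − 6x⁵ + 15x⁴ − 12x³. Remainder: 24x⁵ − 8x⁴ − 38x³ + 75x² − 54x + 16.
Step 4: lead(24x⁵ − 8x⁴ − 38x³ + 75x² − 54x + 16) ÷ lead(D) = 24x⁵ ÷ 3x³ = 8x². Subtract (8x²)·D = 24x⁵ + 16x⁴ − 40x³ + 32x². Remainder: −24x⁴ + 2x³ + 43x² − 54x + 16.
Step 5: lead(−24x⁴ + 2x³ + 43x² − 54x + 16) ÷ lead(D) = −24x⁴ ÷ 3x³ = −8x. Subtract (−8x)·D = −24x⁴ − 16x³ + 40x² − 32x. Remainder: 18x³ + 3x² − 22x + 16.
Step 6: lead(18x³ + 3x² − 22x + 16) ÷ lead(D) = 18x³ ÷ 3x³ = 6. Subtract (6)·D = 18x³ + 12x² − 30x + 24. Remainder: −9x² + 8x − 8.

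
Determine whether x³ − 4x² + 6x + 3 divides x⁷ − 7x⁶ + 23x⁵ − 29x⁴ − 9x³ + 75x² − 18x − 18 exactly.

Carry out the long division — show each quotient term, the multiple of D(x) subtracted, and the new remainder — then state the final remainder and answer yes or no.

Step 1: lead(x⁷ − 7x⁶ + 23x⁵ − 29x⁴ − 9x³ + 75x² − 18x − 18) ÷ lead(D) = x⁷ ÷ x³ = x⁴. Subtract (x⁴)·D = x⁷ − 4x⁶ + 6x⁵ + 3x⁴. Remainder: −3x⁶ + 17x⁵ − 32x⁴ − 9x³ + 75x² − 18x − 18.
Step 2: lead(−3x⁶ + 17x⁵ − 32x⁴ − 9x³ + 75x² − 18x − 18) ÷ lead(D) = −3x⁶ ÷ x³ = −3x³. Subtract (−3x³)·D = −3x⁶ + 12x⁵ − 18x⁴ − 9x³. Remainder: 5x⁵ − 14x⁴ + 75x² − 18x − 18.
Step 3: lead(5x⁵ − 14x⁴ + 75x² − 18x − 18) ÷ lead(D) = 5x⁵ ÷ x³ = 5x². Subtract (5x²)·D = 5x⁵ − 20x⁴ + 30x³ + 15x². Remainder: 6x⁴ − 30x³ + 60x² − 18x − 18.
Step 4: lead(6x⁴ − 30x³ + 60x² − 18x − 18) ÷ lead(D) = 6x⁴ ÷ x³ = 6x. Subtract (6x)·D = 6x⁴ − 24x³ + 36x² + 18x. Remainder: −6x³ + 24x² − 36x − 18.
Step 5: lead(−6x³ + 24x² − 36x − 18) ÷ lead(D) = −6x³ ÷ x³ = −6. Subtract (−6)·D = −6x³ + 24x² − 36x − 18. Remainder: 0.

R(x) = 0, so D(x) is a factor of P(x). yes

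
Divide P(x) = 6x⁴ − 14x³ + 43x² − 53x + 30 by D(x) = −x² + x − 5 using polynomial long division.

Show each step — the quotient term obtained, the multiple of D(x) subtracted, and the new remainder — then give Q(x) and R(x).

Q(x) = −6x² + 8x − 5; R(x) = −8x + 5

Step 1: lead(6x⁴ − 14x³ + 43x² − 53x + 30) ÷ lead(D) = 6x⁴ ÷ −x² = −6x². Subtract (−6x²)·D = 6x⁴ − 6x³ + 30x². Remainder: −8x³ + 13x² − 53x + 30.
Step 2: lead(−8x³ + 13x² − 53x + 30) ÷ lead(D) = −8x³ ÷ −x² = 8x. Subtract (8x)·D = −8x³ + 8x² − 40x. Remainder: 5x² − 13x + 30.
Step 3: lead(5x² − 13x + 30) ÷ lead(D) = 5x² ÷ −x² = −5. Subtract (−5)·D = 5x² − 5x + 25. Remainder: −8x + 5.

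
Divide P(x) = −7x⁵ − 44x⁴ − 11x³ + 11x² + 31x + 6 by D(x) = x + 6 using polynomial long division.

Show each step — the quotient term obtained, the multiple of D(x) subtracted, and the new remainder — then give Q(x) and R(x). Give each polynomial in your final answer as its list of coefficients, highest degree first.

Q = [-7, -2, 1, 5, 1]; R = [0]

Step 1: lead(−7x⁵ − 44x⁴ − 11x³ + 11x² + 31x + 6) ÷ lead(D) = −7x⁵ ÷ x = −7x⁴. Subtract (−7x⁴)·D = −7x⁵ − 42x⁴. Remainder: −2x⁴ − 11x³ + 11x² + 31x + 6.
Step 2: lead(−2x⁴ − 11x³ + 11x² + 31x + 6) ÷ lead(D) = −2x⁴ ÷ x = −2x³. Subtract (−2x³)·D = −2x⁴ − 12x³. Remainder: x³ + 11x² + 31x + 6.
Step 3: lead(x³ + 11x² + 31x + 6) ÷ lead(D) = x³ ÷ x = x². Subtract (x²)·D = x³ + 6x². Remainder: 5x² + 31x + 6.
Step 4: lead(5x² + 31x + 6) ÷ lead(D) = 5x² ÷ x = 5x. Subtract (5x)·D = 5x² + 30x. Remainder: x + 6.
Step 5: lead(x + 6) ÷ lead(D) = x ÷ x = 1. Subtract (1)·D = x + 6. Remainder: 0.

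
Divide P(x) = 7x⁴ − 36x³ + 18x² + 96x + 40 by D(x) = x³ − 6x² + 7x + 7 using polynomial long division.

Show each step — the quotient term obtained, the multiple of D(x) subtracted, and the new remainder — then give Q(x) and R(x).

Q(x) = 7x + 6; R(x) = 5x² + 5x − 2

Step 1: lead(7x⁴ − 36x³ + 18x² + 96x + 40) ÷ lead(D) = 7x⁴ ÷ x³ = 7x. Subtract (7x)·D = 7x⁴ − 42x³ + 49x² + 49x. Remainder: 6x³ − 31x² + 47x + 40.
Step 2: lead(6x³ − 31x² + 47x + 40) ÷ lead(D) = 6x³ ÷ x³ = 6. Subtract (6)·D = 6x³ − 36x² + 42x + 42. Remainder: 5x² + 5x − 2.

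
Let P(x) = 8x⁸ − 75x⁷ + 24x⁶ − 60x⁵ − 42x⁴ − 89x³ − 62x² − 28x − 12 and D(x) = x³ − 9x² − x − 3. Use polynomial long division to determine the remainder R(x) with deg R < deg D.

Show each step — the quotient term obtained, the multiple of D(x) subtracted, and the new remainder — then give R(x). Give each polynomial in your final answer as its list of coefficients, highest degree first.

R = [0]

Step 1: lead(8x⁸ − 75x⁷ + 24x⁶ − 60x⁵ − 42x⁴ − 89x³ − 62x² − 28x − 12) ÷ lead(D) = 8x⁸ ÷ x³ = 8x⁵. Subtract (8x⁵)·D = 8x⁸ − 72x⁷ − 8x⁶ − 24x⁵. Remainder: −3x⁷ + 32x⁶ − 36x⁵ − 42x⁴ − 89x³ − 62x² − 28x − 12.
Step 2: lead(−3x⁷ + 32x⁶ − 36x⁵ − 42x⁴ − 89x³ − 62x² − 28x − 12) ÷ lead(D) = −3x⁷ ÷ x³ = −3x⁴. Subtract (−3x⁴)·D = −3x⁷ + 27x⁶ + 3x⁵ + 9x⁴. Remainder: 5x⁶ − 39x⁵ − 51x⁴ − 89x³ − 62x² − 28x − 12.
Step 3: lead(5x⁶ − 39x⁵ − 51x⁴ − 89x³ − 62x² − 28x − 12) ÷ lead(D) = 5x⁶ ÷ x³ = 5x³. Subtract (5x³)·D = 5x⁶ − 45x⁵ − 5x⁴ − 15x³. Remainder: 6x⁵ − 46x⁴ − 74x³ − 62x² − 28x − 12.
Step 4: lead(6x⁵ − 46x⁴ − 74x³ − 62x² − 28x − 12) ÷ lead(D) = 6x⁵ ÷ x³ = 6x². Subtract (6x²)·D = 6x⁵ − 54x⁴ − 6x³ − 18x². Remainder: 8x⁴ − 68x³ − 44x² − 28x − 12.
Step 5: lead(8x⁴ − 68x³ − 44x² − 28x − 12) ÷ lead(D) = 8x⁴ ÷ x³ = 8x. Subtract (8x)·D = 8x⁴ − 72x³ − 8x² − 24x. Remainder: 4x³ − 36x² − 4x − 12.
Step 6: lead(4x³ − 36x² − 4x − 12) ÷ lead(D) = 4x³ ÷ x³ = 4. Subtract (4)·D = 4x³ − 36x² − 4x − 12. Remainder: 0.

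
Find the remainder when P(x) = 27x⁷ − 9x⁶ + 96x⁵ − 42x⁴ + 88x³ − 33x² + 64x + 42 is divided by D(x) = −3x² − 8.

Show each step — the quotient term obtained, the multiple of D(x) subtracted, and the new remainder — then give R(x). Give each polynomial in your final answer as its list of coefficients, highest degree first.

R = [2]

Step 1: lead(27x⁷ − 9x⁶ + 96x⁵ − 42x⁴ + 88x³ − 33x² + 64x + 42) ÷ lead(D) = 27x⁷ ÷ −3x² = −9x⁵. Subtract (−9x⁵)·D = 27x⁷ + 72x⁵. Remainder: −9x⁶ + 24x⁵ − 42x⁴ + 88x³ − 33x² + 64x + 42.
Step 2: lead(−9x⁶ + 24x⁵ − 42x⁴ + 88x³ − 33x² + 64x + 42) ÷ lead(D) = −9x⁶ ÷ −3x² = 3x⁴. Subtract (3x⁴)·D = −9x⁶ − 24x⁴. Remainder: 24x⁵ − 18x⁴ + 88x³ − 33x² + 64x + 42.
Step 3: lead(24x⁵ − 18x⁴ + 88x³ − 33x² + 64x + 42) ÷ lead(D) = 24x⁵ ÷ −3x² = −8x³. Subtract (−8x³)·D = 24x⁵ + 64x³. Remainder: −18x⁴ + 24x³ − 33x² + 64x + 42.
Step 4: lead(−18x⁴ + 24x³ − 33x² + 64x + 42) ÷ lead(D) = −18x⁴ ÷ −3x² = 6x². Subtract (6x²)·D = −18x⁴ − 48x². Remainder: 24x³ + 15x² + 64x + 42.
Step 5: lead(24x³ + 15x² + 64x + 42) ÷ lead(D) = 24x³ ÷ −3x² = −8x. Subtract (−8x)·D = 24x³ + 64x. Remainder: 15x² + 42.
Step 6: lead(15x² + 42) ÷ lead(D) = 15x² ÷ −3x² = −5. Subtract (−5)·D = 15x² + 40. Remainder: 2.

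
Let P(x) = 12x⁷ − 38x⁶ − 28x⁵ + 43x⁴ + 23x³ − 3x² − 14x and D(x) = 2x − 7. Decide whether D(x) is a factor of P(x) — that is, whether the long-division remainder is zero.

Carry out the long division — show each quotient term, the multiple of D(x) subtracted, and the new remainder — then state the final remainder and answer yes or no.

R(x) = 0, so D(x) is a factor of P(x). yes

Step 1: lead(12x⁷ − 38x⁶ − 28x⁵ + 43x⁴ + 23x³ − 3x² − 14x) ÷ lead(D) = 12x⁷ ÷ 2x = 6x⁶. Subtract (6x⁶)·D = 12x⁷ − 42x⁶. Remainder: 4x⁶ − 28x⁵ + 43x⁴ + 23x³ − 3x² − 14x.
Step 2: lead(4x⁶ − 28x⁵ + 43x⁴ + 23x³ − 3x² − 14x) ÷ lead(D) = 4x⁶ ÷ 2x = 2x⁵. Subtract (2x⁵)·D = 4x⁶ − 14x⁵. Remainder: −14x⁵ + 43x⁴ + 23x³ − 3x² − 14x.
Step 3: lead(−14x⁵ + 43x⁴ + 23x³ − 3x² − 14x) ÷ lead(D) = −14x⁵ ÷ 2x = −7x⁴. Subtract (−7x⁴)·D = −14x⁵ + 49x⁴. Remainder: −6x⁴ + 23x³ − 3x² − 14x.
Step 4: lead(−6x⁴ + 23x³ − 3x² − 14x) ÷ lead(D) = −6x⁴ ÷ 2x = −3x³. Subtract (−3x³)·D = −6x⁴ + 21x³. Remainder: 2x³ − 3x² − 14x.
Step 5: lead(2x³ − 3x² − 14x) ÷ lead(D) = 2x³ ÷ 2x = x². Subtract (x²)·D = 2x³ − 7x². Remainder: 4x² − 14x.
Step 6: lead(4x² − 14x) ÷ lead(D) = 4x² ÷ 2x = 2x. Subtract (2x)·D = 4x² − 14x. Remainder: 0.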